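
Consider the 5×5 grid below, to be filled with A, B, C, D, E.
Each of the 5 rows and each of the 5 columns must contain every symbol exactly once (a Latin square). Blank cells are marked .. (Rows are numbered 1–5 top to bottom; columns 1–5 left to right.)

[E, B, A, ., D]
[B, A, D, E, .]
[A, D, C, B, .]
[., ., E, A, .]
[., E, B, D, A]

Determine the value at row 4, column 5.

Row 1, column 4: row 1 has {A, B, D, E} and column 4 has {A, B, D, E}, leaving only C.
Row 2, column 5: row 2 has {A, B, D, E} and column 5 has {A, D}, leaving only C.
Row 4 already has {A, E} and column 5 already has {A, C, D}, so row 4, column 5 must be B.

B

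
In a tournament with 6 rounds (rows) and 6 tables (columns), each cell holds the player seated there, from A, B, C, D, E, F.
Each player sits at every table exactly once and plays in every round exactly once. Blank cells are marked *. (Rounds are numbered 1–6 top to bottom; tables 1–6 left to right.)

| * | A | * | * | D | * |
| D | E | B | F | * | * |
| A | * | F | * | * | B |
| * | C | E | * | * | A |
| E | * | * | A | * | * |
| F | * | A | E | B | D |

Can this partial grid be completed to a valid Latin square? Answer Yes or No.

No

Round 6, table 2: round 6 together with table 2 already contain {A, B, C, D, E, F} — every symbol — so nothing can go there. The grid has no valid completion.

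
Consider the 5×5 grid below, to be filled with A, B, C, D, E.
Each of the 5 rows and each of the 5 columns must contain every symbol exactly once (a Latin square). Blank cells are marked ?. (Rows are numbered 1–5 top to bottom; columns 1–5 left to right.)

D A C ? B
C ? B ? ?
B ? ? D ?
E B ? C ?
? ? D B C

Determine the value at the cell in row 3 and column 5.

Row 1, column 4: row 1 has {A, B, C, D} and column 4 has {B, C, D}, leaving only E.
Row 2, column 4: row 2 has {B, C} and column 4 has {B, C, D, E}, leaving only A.
Row 4, column 3: row 4 has {B, C, E} and column 3 has {B, C, D}, leaving only A.
Row 3, column 3: row 3 has {B, D} and column 3 has {A, B, C, D}, leaving only E.
Row 3 already has {B, D, E} and column 5 already has {B, C}, so row 3, column 5 must be A.

A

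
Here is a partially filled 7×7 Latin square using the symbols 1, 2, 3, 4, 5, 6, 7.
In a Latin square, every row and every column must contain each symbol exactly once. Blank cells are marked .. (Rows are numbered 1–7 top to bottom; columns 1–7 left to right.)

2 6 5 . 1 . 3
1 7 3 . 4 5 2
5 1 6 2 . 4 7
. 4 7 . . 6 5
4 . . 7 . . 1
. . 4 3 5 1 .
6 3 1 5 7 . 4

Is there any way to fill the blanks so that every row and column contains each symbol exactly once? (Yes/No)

Yes

No row or column among the givens repeats a symbol, and propagating forced cells runs into no contradiction.
One valid completion exists (for instance, 2 6 5 4 1 7 3 / 1 7 3 6 4 5 2 / 5 1 6 2 3 4 7 / 3 4 7 1 2 6 5 / 4 5 2 7 6 3 1 / 7 2 4 3 5 1 6 / 6 3 1 5 7 2 4).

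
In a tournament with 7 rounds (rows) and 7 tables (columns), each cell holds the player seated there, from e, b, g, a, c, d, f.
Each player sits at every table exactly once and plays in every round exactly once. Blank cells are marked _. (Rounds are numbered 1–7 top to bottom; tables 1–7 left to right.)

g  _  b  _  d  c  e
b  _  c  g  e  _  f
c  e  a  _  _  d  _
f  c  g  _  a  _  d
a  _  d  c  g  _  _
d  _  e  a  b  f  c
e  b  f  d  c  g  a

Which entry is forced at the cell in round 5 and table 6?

Round 1, table 4: round 1 has {e, b, g, c, d} and table 4 has {g, a, c, d}, leaving only f.
Round 1, table 2: round 1 has {e, b, g, c, d, f} and table 2 has {e, b, c}, leaving only a.
Round 2, table 2: round 2 has {e, b, g, c, f} and table 2 has {e, b, a, c}, leaving only d.
Round 2, table 6: round 2 has {e, b, g, c, d, f} and table 6 has {g, c, d, f}, leaving only a.
Round 3, table 4: round 3 has {e, a, c, d} and table 4 has {g, a, c, d, f}, leaving only b.
Round 3, table 5: round 3 has {e, b, a, c, d} and table 5 has {e, b, g, a, c, d}, leaving only f.
Round 3, table 7: round 3 has {e, b, a, c, d, f} and table 7 has {e, a, c, d, f}, leaving only g.
Round 4, table 4: round 4 has {g, a, c, d, f} and table 4 has {b, g, a, c, d, f}, leaving only e.
Round 4, table 6: round 4 has {e, g, a, c, d, f} and table 6 has {g, a, c, d, f}, leaving only b.
Round 5 already has {g, a, c, d} and table 6 already has {b, g, a, c, d, f}, so round 5, table 6 must be e.

e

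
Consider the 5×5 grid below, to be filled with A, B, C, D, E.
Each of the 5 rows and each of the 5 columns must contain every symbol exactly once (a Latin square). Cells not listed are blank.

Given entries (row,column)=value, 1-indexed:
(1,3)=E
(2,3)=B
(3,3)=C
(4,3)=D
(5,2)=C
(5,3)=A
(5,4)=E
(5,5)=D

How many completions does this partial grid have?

56

Row 1, column 1: eliminating its row and column leaves {A, B, C, D}.
Row 1, column 2: eliminating its row and column leaves {A, B, D}.
Row 1, column 4: eliminating its row and column leaves {A, B, C, D}.
Row 1, column 5: eliminating its row and column leaves {A, B, C}.
Row 2, column 1: eliminating its row and column leaves {A, C, D, E}.
Row 2, column 2: eliminating its row and column leaves {A, D, E}.
Row 2, column 4: eliminating its row and column leaves {A, C, D}.
Row 2, column 5: eliminating its row and column leaves {A, C, E}.
Row 3, column 1: eliminating its row and column leaves {A, B, D, E}.
Row 3, column 2: eliminating its row and column leaves {A, B, D, E}.
Row 3, column 4: eliminating its row and column leaves {A, B, D}.
Row 3, column 5: eliminating its row and column leaves {A, B, E}.
Row 4, column 1: eliminating its row and column leaves {A, B, C, E}.
Row 4, column 2: eliminating its row and column leaves {A, B, E}.
Row 4, column 4: eliminating its row and column leaves {A, B, C}.
Row 4, column 5: eliminating its row and column leaves {A, B, C, E}.
Row 5, column 1: eliminating its row and column leaves {B}.
Enumerating the assignments across these blanks that avoid any row or column repeat gives 56 completions.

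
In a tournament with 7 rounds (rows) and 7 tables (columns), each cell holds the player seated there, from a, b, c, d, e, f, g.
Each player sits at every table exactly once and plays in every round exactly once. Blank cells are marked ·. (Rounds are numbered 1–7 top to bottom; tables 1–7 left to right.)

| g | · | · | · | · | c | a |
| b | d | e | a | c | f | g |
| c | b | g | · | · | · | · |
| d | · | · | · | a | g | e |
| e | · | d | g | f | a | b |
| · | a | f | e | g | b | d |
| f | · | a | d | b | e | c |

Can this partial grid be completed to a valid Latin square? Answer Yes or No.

Round 6, table 1: round 6 together with table 1 already contain {a, b, c, d, e, f, g} — every symbol — so nothing can go there. The grid has no valid completion.

No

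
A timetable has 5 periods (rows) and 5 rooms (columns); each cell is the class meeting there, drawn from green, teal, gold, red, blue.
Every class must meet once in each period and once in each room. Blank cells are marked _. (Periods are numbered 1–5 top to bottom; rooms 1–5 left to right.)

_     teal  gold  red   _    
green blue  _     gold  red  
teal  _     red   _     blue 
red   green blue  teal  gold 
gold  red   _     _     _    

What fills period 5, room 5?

teal

Period 1, room 1: period 1 has {teal, gold, red} and room 1 has {green, teal, gold, red}, leaving only blue.
Period 1, room 5: period 1 has {teal, gold, red, blue} and room 5 has {gold, red, blue}, leaving only green.
Period 5 already has {gold, red} and room 5 already has {green, gold, red, blue}, so period 5, room 5 must be teal.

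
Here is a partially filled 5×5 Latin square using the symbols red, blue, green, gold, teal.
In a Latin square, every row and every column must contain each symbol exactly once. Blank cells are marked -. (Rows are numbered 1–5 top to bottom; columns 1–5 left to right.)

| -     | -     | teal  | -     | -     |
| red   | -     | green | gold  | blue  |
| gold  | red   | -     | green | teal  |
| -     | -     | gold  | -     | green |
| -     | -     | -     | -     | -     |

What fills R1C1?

green

Row 2, column 2: row 2 has {red, blue, green, gold} and column 2 has {red}, leaving only teal.
Row 3, column 3: row 3 has {red, green, gold, teal} and column 3 has {green, gold, teal}, leaving only blue.
Row 4, column 2: row 4 has {green, gold} and column 2 has {red, teal}, leaving only blue.
Row 4, column 1: row 4 has {blue, green, gold} and column 1 has {red, gold}, leaving only teal.
Row 4, column 4: row 4 has {blue, green, gold, teal} and column 4 has {green, gold}, leaving only red.
Row 1, column 4: row 1 has {teal} and column 4 has {red, green, gold}, leaving only blue.
Row 1 already has {blue, teal} and column 1 already has {red, gold, teal}, so row 1, column 1 must be green.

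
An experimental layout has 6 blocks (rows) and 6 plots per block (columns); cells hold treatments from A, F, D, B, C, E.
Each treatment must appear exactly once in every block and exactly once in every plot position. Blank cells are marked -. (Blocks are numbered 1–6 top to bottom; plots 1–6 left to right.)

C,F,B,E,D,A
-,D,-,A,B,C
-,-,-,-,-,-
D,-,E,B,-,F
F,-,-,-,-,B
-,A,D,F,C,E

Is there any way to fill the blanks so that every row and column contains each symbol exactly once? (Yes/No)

No

Block 2, plot 1: block 2 has {A, D, B, C} and plot 1 has {F, D, C}, so it must be E.
Block 2, plot 3: block 2 has {A, D, B, C, E} and plot 3 has {D, B, E}, so it must be F.
Block 3, plot 6: block 3 has {} and plot 6 has {A, F, B, C, E}, so it must be D.
Block 3, plot 4: block 3 has {D} and plot 4 has {A, F, B, E}, so it must be C.
Block 3, plot 3: block 3 has {D, C} and plot 3 has {F, D, B, E}, so it must be A.
Block 3, plot 1: block 3 has {A, D, C} and plot 1 has {F, D, C, E}, so it must be B.
Now block 6, plot 1: block 6 together with plot 1 already contain {A, F, D, B, C, E} — every symbol — so nothing can go there. The grid has no valid completion.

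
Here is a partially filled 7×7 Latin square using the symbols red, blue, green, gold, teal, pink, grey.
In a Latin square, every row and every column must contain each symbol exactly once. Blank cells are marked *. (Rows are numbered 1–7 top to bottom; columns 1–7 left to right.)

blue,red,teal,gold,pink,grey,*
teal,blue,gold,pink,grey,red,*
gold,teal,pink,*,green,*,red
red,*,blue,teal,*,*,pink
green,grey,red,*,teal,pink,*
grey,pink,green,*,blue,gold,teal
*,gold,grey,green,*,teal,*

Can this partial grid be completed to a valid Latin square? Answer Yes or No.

No

Row 1, column 7: row 1 has {red, blue, gold, teal, pink, grey} and column 7 has {red, teal, pink}, so it must be green.
Now row 2, column 7: row 2 together with column 7 already contain {red, blue, green, gold, teal, pink, grey} — every symbol — so nothing can go there. The grid has no valid completion.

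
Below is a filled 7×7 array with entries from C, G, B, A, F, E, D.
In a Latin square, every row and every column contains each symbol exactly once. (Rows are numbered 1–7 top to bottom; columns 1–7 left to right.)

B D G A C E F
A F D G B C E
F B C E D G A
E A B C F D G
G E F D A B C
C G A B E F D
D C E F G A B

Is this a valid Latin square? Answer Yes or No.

Each row is a permutation of the 7 symbols, and so is each column.

Yes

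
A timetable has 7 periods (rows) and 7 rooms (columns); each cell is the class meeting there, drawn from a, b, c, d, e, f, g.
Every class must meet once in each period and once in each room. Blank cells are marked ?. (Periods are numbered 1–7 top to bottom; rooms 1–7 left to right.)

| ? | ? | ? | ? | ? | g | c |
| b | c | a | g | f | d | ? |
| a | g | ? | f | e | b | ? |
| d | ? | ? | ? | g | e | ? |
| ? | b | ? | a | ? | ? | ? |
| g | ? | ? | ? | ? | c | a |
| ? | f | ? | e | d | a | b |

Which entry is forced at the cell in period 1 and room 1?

f

Period 2, room 7: period 2 has {a, b, c, d, f, g} and room 7 has {a, b, c}, leaving only e.
Period 3, room 7: period 3 has {a, b, e, f, g} and room 7 has {a, b, c, e}, leaving only d.
Period 3, room 3: period 3 has {a, b, d, e, f, g} and room 3 has {a}, leaving only c.
Period 4, room 2: period 4 has {d, e, g} and room 2 has {b, c, f, g}, leaving only a.
Period 4, room 7: period 4 has {a, d, e, g} and room 7 has {a, b, c, d, e}, leaving only f.
Period 4, room 3: period 4 has {a, d, e, f, g} and room 3 has {a, c}, leaving only b.
Period 4, room 4: period 4 has {a, b, d, e, f, g} and room 4 has {a, e, f, g}, leaving only c.
Period 5, room 5: period 5 has {a, b} and room 5 has {d, e, f, g}, leaving only c.
Period 5, room 6: period 5 has {a, b, c} and room 6 has {a, b, c, d, e, g}, leaving only f.
Period 5, room 1: period 5 has {a, b, c, f} and room 1 has {a, b, d, g}, leaving only e.
Period 1 already has {c, g} and room 1 already has {a, b, d, e, g}, so period 1, room 1 must be f.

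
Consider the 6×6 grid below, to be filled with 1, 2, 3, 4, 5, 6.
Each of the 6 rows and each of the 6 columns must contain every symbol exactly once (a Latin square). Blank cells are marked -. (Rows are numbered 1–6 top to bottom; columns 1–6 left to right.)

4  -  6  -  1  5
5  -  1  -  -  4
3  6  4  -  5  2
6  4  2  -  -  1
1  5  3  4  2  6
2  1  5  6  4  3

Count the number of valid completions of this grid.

2

Row 1, column 2: eliminating its row and column leaves {2, 3}.
Row 1, column 4: eliminating its row and column leaves {2, 3}.
Row 2, column 2: eliminating its row and column leaves {2, 3}.
Row 2, column 4: eliminating its row and column leaves {2, 3}.
Row 2, column 5: eliminating its row and column leaves {3, 6}.
Row 3, column 4: eliminating its row and column leaves {1}.
Row 4, column 4: eliminating its row and column leaves {3, 5}.
Row 4, column 5: eliminating its row and column leaves {3}.
Enumerating the assignments across these blanks that avoid any row or column repeat gives 2 completions.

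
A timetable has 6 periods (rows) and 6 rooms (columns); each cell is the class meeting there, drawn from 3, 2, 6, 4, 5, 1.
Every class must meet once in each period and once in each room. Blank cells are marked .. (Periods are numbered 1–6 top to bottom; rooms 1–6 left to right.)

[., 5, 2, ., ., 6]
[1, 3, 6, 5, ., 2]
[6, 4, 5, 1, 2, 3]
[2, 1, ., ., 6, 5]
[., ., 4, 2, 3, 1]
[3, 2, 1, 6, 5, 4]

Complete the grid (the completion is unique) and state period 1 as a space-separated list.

Period 1, room 1: period 1 has {2, 6, 5} and room 1 has {3, 2, 6, 1}, leaving only 4.
Period 1, room 4: period 1 has {2, 6, 4, 5} and room 4 has {2, 6, 5, 1}, leaving only 3.
Period 1, room 5: period 1 has {3, 2, 6, 4, 5} and room 5 has {3, 2, 6, 5}, leaving only 1.
So period 1 reads: 4 5 2 3 1 6.

4 5 2 3 1 6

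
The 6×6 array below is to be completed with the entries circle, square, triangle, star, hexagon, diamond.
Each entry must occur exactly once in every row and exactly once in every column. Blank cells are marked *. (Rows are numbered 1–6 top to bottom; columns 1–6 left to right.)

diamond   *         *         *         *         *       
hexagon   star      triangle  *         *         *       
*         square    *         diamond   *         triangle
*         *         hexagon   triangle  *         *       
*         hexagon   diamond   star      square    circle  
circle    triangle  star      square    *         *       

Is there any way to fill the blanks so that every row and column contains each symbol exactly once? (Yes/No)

No

Row 1, column 2: row 1 has {diamond} and column 2 has {square, triangle, star, hexagon}, so it must be circle.
Row 1, column 3: row 1 has {circle, diamond} and column 3 has {triangle, star, hexagon, diamond}, so it must be square.
Row 1, column 4: row 1 has {circle, square, diamond} and column 4 has {square, triangle, star, diamond}, so it must be hexagon.
Row 1, column 6: row 1 has {circle, square, hexagon, diamond} and column 6 has {circle, triangle}, so it must be star.
Row 1, column 5: row 1 has {circle, square, star, hexagon, diamond} and column 5 has {square}, so it must be triangle.
Row 2, column 4: row 2 has {triangle, star, hexagon} and column 4 has {square, triangle, star, hexagon, diamond}, so it must be circle.
Row 2, column 5: row 2 has {circle, triangle, star, hexagon} and column 5 has {square, triangle}, so it must be diamond.
Row 2, column 6: row 2 has {circle, triangle, star, hexagon, diamond} and column 6 has {circle, triangle, star}, so it must be square.
Row 3, column 1: row 3 has {square, triangle, diamond} and column 1 has {circle, hexagon, diamond}, so it must be star.
Row 3, column 3: row 3 has {square, triangle, star, diamond} and column 3 has {square, triangle, star, hexagon, diamond}, so it must be circle.
Row 3, column 5: row 3 has {circle, square, triangle, star, diamond} and column 5 has {square, triangle, diamond}, so it must be hexagon.
Now row 6, column 5: row 6 together with column 5 already contain {circle, square, triangle, star, hexagon, diamond} — every symbol — so nothing can go there. The grid has no valid completion.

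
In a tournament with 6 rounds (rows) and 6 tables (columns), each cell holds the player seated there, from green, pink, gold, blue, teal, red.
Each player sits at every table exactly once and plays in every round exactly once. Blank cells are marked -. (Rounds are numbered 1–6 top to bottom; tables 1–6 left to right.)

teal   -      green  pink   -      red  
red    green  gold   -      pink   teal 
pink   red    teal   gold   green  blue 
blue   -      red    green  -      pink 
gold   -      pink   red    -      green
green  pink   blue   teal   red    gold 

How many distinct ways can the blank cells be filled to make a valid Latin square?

2

Round 1, table 2: eliminating its round and table leaves {gold, blue}.
Round 1, table 5: eliminating its round and table leaves {gold, blue}.
Round 2, table 4: eliminating its round and table leaves {blue}.
Round 4, table 2: eliminating its round and table leaves {gold, teal}.
Round 4, table 5: eliminating its round and table leaves {gold, teal}.
Round 5, table 2: eliminating its round and table leaves {blue, teal}.
Round 5, table 5: eliminating its round and table leaves {blue, teal}.
Enumerating the assignments across these blanks that avoid any round or table repeat gives 2 completions.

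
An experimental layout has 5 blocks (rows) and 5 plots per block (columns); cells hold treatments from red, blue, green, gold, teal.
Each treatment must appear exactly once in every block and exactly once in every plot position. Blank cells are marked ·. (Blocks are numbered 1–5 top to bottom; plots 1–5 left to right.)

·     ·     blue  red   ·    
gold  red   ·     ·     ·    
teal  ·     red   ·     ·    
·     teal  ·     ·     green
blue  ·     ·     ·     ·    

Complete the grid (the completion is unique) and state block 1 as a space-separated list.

Block 1, plot 1: block 1 has {red, blue} and plot 1 has {blue, gold, teal}, leaving only green.
Block 1, plot 2: block 1 has {red, blue, green} and plot 2 has {red, teal}, leaving only gold.
Block 1, plot 5: block 1 has {red, blue, green, gold} and plot 5 has {green}, leaving only teal.
So block 1 reads: green gold blue red teal.

green gold blue red teal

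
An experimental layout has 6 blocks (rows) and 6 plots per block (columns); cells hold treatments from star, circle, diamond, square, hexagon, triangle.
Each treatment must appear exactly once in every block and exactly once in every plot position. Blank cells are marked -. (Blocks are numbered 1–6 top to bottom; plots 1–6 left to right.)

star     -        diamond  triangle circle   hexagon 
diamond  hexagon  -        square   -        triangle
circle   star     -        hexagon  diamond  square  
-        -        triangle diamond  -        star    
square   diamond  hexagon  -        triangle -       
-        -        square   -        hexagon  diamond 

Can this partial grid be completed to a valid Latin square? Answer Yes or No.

No

Block 3, plot 3: block 3 together with plot 3 already contain {star, circle, diamond, square, hexagon, triangle} — every symbol — so nothing can go there. The grid has no valid completion.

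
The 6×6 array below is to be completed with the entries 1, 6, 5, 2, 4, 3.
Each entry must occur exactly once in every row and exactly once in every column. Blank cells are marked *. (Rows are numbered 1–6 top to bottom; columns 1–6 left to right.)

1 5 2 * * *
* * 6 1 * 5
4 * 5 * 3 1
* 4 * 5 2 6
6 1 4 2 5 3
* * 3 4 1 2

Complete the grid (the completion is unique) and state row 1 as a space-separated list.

1 5 2 3 6 4

Row 1, column 6: row 1 has {1, 5, 2} and column 6 has {1, 6, 5, 2, 3}, leaving only 4.
Row 1, column 5: row 1 has {1, 5, 2, 4} and column 5 has {1, 5, 2, 3}, leaving only 6.
Row 1, column 4: row 1 has {1, 6, 5, 2, 4} and column 4 has {1, 5, 2, 4}, leaving only 3.
So row 1 reads: 1 5 2 3 6 4.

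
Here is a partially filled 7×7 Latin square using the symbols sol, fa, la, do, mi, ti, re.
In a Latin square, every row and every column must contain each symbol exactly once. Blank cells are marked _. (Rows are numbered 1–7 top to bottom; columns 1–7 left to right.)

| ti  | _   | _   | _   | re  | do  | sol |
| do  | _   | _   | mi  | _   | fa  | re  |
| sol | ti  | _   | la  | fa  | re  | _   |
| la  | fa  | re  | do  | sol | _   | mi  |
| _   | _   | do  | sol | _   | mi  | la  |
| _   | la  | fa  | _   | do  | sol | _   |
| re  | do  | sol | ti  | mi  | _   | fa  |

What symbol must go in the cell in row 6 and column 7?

Row 6 already has {sol, fa, la, do} and column 7 already has {sol, fa, la, mi, re}, so row 6, column 7 must be ti.

ti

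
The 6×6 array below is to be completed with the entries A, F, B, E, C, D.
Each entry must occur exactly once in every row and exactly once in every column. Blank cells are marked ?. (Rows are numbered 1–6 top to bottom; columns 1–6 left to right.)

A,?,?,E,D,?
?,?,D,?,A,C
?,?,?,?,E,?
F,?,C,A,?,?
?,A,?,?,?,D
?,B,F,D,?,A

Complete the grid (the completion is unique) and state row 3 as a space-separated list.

Row 1, column 3: row 1 has {A, E, D} and column 3 has {F, C, D}, leaving only B.
Row 3, column 3: row 3 has {E} and column 3 has {F, B, C, D}, leaving only A.
Row 1, column 6: row 1 has {A, B, E, D} and column 6 has {A, C, D}, leaving only F.
Row 3, column 6: row 3 has {A, E} and column 6 has {A, F, C, D}, leaving only B.
Row 1, column 2: row 1 has {A, F, B, E, D} and column 2 has {A, B}, leaving only C.
Row 4, column 5: row 4 has {A, F, C} and column 5 has {A, E, D}, leaving only B.
Row 4, column 6: row 4 has {A, F, B, C} and column 6 has {A, F, B, C, D}, leaving only E.
Row 4, column 2: row 4 has {A, F, B, E, C} and column 2 has {A, B, C}, leaving only D.
Row 3, column 2: row 3 has {A, B, E} and column 2 has {A, B, C, D}, leaving only F.
Row 3, column 4: row 3 has {A, F, B, E} and column 4 has {A, E, D}, leaving only C.
Row 3, column 1: row 3 has {A, F, B, E, C} and column 1 has {A, F}, leaving only D.
So row 3 reads: D F A C E B.

D F A C E B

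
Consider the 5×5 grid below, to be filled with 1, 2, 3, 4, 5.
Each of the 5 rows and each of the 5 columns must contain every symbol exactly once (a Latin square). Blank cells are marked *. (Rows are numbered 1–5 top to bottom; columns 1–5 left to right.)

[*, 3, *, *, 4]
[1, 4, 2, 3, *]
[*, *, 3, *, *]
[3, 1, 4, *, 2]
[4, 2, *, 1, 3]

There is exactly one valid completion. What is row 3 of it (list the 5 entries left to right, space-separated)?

2 5 3 4 1

Row 3, column 2: row 3 has {3} and column 2 has {1, 2, 3, 4}, leaving only 5.
Row 3, column 1: row 3 has {3, 5} and column 1 has {1, 3, 4}, leaving only 2.
Row 3, column 4: row 3 has {2, 3, 5} and column 4 has {1, 3}, leaving only 4.
Row 3, column 5: row 3 has {2, 3, 4, 5} and column 5 has {2, 3, 4}, leaving only 1.
So row 3 reads: 2 5 3 4 1.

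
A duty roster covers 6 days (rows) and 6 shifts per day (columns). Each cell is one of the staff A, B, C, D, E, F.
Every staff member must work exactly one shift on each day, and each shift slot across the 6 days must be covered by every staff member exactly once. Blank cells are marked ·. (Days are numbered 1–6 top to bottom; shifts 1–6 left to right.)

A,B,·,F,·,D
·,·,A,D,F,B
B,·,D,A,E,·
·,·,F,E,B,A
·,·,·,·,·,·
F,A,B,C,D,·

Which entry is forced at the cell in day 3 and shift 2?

F

Day 1, shift 5: day 1 has {A, B, D, F} and shift 5 has {B, D, E, F}, leaving only C.
Day 1, shift 3: day 1 has {A, B, C, D, F} and shift 3 has {A, B, D, F}, leaving only E.
Day 5, shift 3: day 5 has {} and shift 3 has {A, B, D, E, F}, leaving only C.
Day 5, shift 4: day 5 has {C} and shift 4 has {A, C, D, E, F}, leaving only B.
Day 5, shift 5: day 5 has {B, C} and shift 5 has {B, C, D, E, F}, leaving only A.
Day 6, shift 6: day 6 has {A, B, C, D, F} and shift 6 has {A, B, D}, leaving only E.
Day 5, shift 6: day 5 has {A, B, C} and shift 6 has {A, B, D, E}, leaving only F.
Day 3, shift 6: day 3 has {A, B, D, E} and shift 6 has {A, B, D, E, F}, leaving only C.
Day 3 already has {A, B, C, D, E} and shift 2 already has {A, B}, so day 3, shift 2 must be F.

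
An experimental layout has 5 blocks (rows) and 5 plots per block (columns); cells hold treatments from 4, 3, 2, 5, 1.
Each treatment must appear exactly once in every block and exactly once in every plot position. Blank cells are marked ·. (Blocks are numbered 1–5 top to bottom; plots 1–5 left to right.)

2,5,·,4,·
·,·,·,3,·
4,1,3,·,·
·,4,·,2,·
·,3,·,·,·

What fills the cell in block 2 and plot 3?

Block 1, plot 3: block 1 has {4, 2, 5} and plot 3 has {3}, leaving only 1.
Block 1, plot 5: block 1 has {4, 2, 5, 1} and plot 5 has {}, leaving only 3.
Block 2, plot 2: block 2 has {3} and plot 2 has {4, 3, 5, 1}, leaving only 2.
Block 3, plot 4: block 3 has {4, 3, 1} and plot 4 has {4, 3, 2}, leaving only 5.
Block 3, plot 5: block 3 has {4, 3, 5, 1} and plot 5 has {3}, leaving only 2.
Block 4, plot 3: block 4 has {4, 2} and plot 3 has {3, 1}, leaving only 5.
Block 2 already has {3, 2} and plot 3 already has {3, 5, 1}, so block 2, plot 3 must be 4.

4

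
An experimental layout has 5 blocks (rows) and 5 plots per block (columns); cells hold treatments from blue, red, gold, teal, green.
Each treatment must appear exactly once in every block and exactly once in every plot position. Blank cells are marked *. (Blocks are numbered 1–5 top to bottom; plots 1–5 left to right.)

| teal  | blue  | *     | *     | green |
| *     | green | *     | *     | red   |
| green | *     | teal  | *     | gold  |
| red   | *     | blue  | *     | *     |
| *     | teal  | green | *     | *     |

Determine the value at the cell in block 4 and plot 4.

Block 2, plot 3: block 2 has {red, green} and plot 3 has {blue, teal, green}, leaving only gold.
Block 1, plot 3: block 1 has {blue, teal, green} and plot 3 has {blue, gold, teal, green}, leaving only red.
Block 1, plot 4: block 1 has {blue, red, teal, green} and plot 4 has {}, leaving only gold.
Block 2, plot 1: block 2 has {red, gold, green} and plot 1 has {red, teal, green}, leaving only blue.
Block 2, plot 4: block 2 has {blue, red, gold, green} and plot 4 has {gold}, leaving only teal.
Block 4 already has {blue, red} and plot 4 already has {gold, teal}, so block 4, plot 4 must be green.

green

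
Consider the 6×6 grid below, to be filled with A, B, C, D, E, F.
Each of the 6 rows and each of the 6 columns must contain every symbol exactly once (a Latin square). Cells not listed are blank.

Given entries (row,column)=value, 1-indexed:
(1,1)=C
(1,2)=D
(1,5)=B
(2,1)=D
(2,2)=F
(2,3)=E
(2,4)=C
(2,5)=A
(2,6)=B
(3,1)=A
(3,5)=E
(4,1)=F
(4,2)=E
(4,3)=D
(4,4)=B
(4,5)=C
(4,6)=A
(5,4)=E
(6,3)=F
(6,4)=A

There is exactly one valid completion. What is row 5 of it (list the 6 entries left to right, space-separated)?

B A C E F D

Row 5, column 1: row 5 has {E} and column 1 has {A, C, D, F}, leaving only B.
Row 1, column 3: row 1 has {B, C, D} and column 3 has {D, E, F}, leaving only A.
Row 5, column 3: row 5 has {B, E} and column 3 has {A, D, E, F}, leaving only C.
Row 5, column 2: row 5 has {B, C, E} and column 2 has {D, E, F}, leaving only A.
Row 1, column 4: row 1 has {A, B, C, D} and column 4 has {A, B, C, E}, leaving only F.
Row 1, column 6: row 1 has {A, B, C, D, F} and column 6 has {A, B}, leaving only E.
Row 3, column 3: row 3 has {A, E} and column 3 has {A, C, D, E, F}, leaving only B.
Row 3, column 2: row 3 has {A, B, E} and column 2 has {A, D, E, F}, leaving only C.
Row 3, column 4: row 3 has {A, B, C, E} and column 4 has {A, B, C, E, F}, leaving only D.
Row 3, column 6: row 3 has {A, B, C, D, E} and column 6 has {A, B, E}, leaving only F.
Row 5, column 6: row 5 has {A, B, C, E} and column 6 has {A, B, E, F}, leaving only D.
Row 5, column 5: row 5 has {A, B, C, D, E} and column 5 has {A, B, C, E}, leaving only F.
So row 5 reads: B A C E F D.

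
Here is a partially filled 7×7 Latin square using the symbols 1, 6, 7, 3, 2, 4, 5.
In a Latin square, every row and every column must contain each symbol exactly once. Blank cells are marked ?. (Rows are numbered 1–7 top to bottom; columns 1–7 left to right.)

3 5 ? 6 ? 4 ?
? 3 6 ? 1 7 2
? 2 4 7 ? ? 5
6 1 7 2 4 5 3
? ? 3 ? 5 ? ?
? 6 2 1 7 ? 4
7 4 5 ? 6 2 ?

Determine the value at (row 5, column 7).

Row 1, column 3: row 1 has {6, 3, 4, 5} and column 3 has {6, 7, 3, 2, 4, 5}, leaving only 1.
Row 1, column 5: row 1 has {1, 6, 3, 4, 5} and column 5 has {1, 6, 7, 4, 5}, leaving only 2.
Row 1, column 7: row 1 has {1, 6, 3, 2, 4, 5} and column 7 has {3, 2, 4, 5}, leaving only 7.
Row 3, column 1: row 3 has {7, 2, 4, 5} and column 1 has {6, 7, 3}, leaving only 1.
Row 3, column 5: row 3 has {1, 7, 2, 4, 5} and column 5 has {1, 6, 7, 2, 4, 5}, leaving only 3.
Row 3, column 6: row 3 has {1, 7, 3, 2, 4, 5} and column 6 has {7, 2, 4, 5}, leaving only 6.
Row 5, column 2: row 5 has {3, 5} and column 2 has {1, 6, 3, 2, 4, 5}, leaving only 7.
Row 5, column 4: row 5 has {7, 3, 5} and column 4 has {1, 6, 7, 2}, leaving only 4.
Row 2, column 4: row 2 has {1, 6, 7, 3, 2} and column 4 has {1, 6, 7, 2, 4}, leaving only 5.
Row 2, column 1: row 2 has {1, 6, 7, 3, 2, 5} and column 1 has {1, 6, 7, 3}, leaving only 4.
Row 5, column 1: row 5 has {7, 3, 4, 5} and column 1 has {1, 6, 7, 3, 4}, leaving only 2.
Row 5, column 6: row 5 has {7, 3, 2, 4, 5} and column 6 has {6, 7, 2, 4, 5}, leaving only 1.
Row 5 already has {1, 7, 3, 2, 4, 5} and column 7 already has {7, 3, 2, 4, 5}, so row 5, column 7 must be 6.

6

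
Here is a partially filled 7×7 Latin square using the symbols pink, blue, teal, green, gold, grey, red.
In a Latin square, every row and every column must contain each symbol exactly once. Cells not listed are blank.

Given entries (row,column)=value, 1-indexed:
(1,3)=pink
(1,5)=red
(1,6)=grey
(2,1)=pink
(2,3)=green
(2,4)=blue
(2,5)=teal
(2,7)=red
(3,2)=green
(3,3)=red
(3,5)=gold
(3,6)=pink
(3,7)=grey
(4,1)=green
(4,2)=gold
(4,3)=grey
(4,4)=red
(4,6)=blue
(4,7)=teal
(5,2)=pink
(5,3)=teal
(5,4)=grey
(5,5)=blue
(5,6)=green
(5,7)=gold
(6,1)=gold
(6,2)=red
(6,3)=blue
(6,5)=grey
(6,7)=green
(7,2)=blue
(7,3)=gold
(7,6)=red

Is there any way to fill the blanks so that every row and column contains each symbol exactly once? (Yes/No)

Row 1, column 2: row 1 has {pink, grey, red} and column 2 has {pink, blue, green, gold, red}, so it must be teal.
Row 1, column 1: row 1 has {pink, teal, grey, red} and column 1 has {pink, green, gold}, so it must be blue.
Now row 1, column 7: row 1 together with column 7 already contain {pink, blue, teal, green, gold, grey, red} — every symbol — so nothing can go there. The grid has no valid completion.

No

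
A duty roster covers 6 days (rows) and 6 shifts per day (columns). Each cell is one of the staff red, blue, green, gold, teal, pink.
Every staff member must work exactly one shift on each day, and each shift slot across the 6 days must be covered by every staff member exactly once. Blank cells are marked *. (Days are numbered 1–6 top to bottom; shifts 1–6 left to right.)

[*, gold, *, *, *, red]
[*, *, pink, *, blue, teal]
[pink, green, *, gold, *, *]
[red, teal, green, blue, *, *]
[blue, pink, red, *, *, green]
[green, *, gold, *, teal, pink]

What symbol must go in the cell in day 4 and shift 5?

pink

Day 1, shift 1: day 1 has {red, gold} and shift 1 has {red, blue, green, pink}, leaving only teal.
Day 1, shift 3: day 1 has {red, gold, teal} and shift 3 has {red, green, gold, pink}, leaving only blue.
Day 2, shift 1: day 2 has {blue, teal, pink} and shift 1 has {red, blue, green, teal, pink}, leaving only gold.
Day 2, shift 2: day 2 has {blue, gold, teal, pink} and shift 2 has {green, gold, teal, pink}, leaving only red.
Day 2, shift 4: day 2 has {red, blue, gold, teal, pink} and shift 4 has {blue, gold}, leaving only green.
Day 1, shift 4: day 1 has {red, blue, gold, teal} and shift 4 has {blue, green, gold}, leaving only pink.
Day 1, shift 5: day 1 has {red, blue, gold, teal, pink} and shift 5 has {blue, teal}, leaving only green.
Day 3, shift 3: day 3 has {green, gold, pink} and shift 3 has {red, blue, green, gold, pink}, leaving only teal.
Day 3, shift 5: day 3 has {green, gold, teal, pink} and shift 5 has {blue, green, teal}, leaving only red.
Day 3, shift 6: day 3 has {red, green, gold, teal, pink} and shift 6 has {red, green, teal, pink}, leaving only blue.
Day 4, shift 6: day 4 has {red, blue, green, teal} and shift 6 has {red, blue, green, teal, pink}, leaving only gold.
Day 4 already has {red, blue, green, gold, teal} and shift 5 already has {red, blue, green, teal}, so day 4, shift 5 must be pink.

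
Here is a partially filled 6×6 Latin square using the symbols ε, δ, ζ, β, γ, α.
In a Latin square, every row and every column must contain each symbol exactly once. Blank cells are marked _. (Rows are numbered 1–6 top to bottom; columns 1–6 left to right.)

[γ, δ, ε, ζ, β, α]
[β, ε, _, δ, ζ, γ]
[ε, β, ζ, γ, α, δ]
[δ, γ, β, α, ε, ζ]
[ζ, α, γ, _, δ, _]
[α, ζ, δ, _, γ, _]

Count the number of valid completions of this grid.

2

Row 2, column 3: eliminating its row and column leaves {α}.
Row 5, column 4: eliminating its row and column leaves {ε, β}.
Row 5, column 6: eliminating its row and column leaves {ε, β}.
Row 6, column 4: eliminating its row and column leaves {ε, β}.
Row 6, column 6: eliminating its row and column leaves {ε, β}.
Enumerating the assignments across these blanks that avoid any row or column repeat gives 2 completions.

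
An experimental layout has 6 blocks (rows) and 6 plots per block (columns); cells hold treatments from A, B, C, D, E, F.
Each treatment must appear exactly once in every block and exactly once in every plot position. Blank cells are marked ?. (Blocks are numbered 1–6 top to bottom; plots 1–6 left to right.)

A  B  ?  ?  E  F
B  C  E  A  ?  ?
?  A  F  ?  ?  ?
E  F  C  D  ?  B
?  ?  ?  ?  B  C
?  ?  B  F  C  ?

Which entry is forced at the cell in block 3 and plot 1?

C

Block 1, plot 3: block 1 has {A, B, E, F} and plot 3 has {B, C, E, F}, leaving only D.
Block 1, plot 4: block 1 has {A, B, D, E, F} and plot 4 has {A, D, F}, leaving only C.
Block 2, plot 6: block 2 has {A, B, C, E} and plot 6 has {B, C, F}, leaving only D.
Block 2, plot 5: block 2 has {A, B, C, D, E} and plot 5 has {B, C, E}, leaving only F.
Block 3, plot 5: block 3 has {A, F} and plot 5 has {B, C, E, F}, leaving only D.
Block 3 already has {A, D, F} and plot 1 already has {A, B, E}, so block 3, plot 1 must be C.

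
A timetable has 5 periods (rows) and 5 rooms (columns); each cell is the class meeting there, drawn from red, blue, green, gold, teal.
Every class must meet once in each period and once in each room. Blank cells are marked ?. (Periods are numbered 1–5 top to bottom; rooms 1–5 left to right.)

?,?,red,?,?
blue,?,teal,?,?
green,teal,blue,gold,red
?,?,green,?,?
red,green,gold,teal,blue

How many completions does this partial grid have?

3

Period 1, room 1: eliminating its period and room leaves {gold, teal}.
Period 1, room 2: eliminating its period and room leaves {blue, gold}.
Period 1, room 4: eliminating its period and room leaves {blue, green}.
Period 1, room 5: eliminating its period and room leaves {green, gold, teal}.
Period 2, room 2: eliminating its period and room leaves {red, gold}.
Period 2, room 4: eliminating its period and room leaves {red, green}.
Period 2, room 5: eliminating its period and room leaves {green, gold}.
Period 4, room 1: eliminating its period and room leaves {gold, teal}.
Period 4, room 2: eliminating its period and room leaves {red, blue, gold}.
Period 4, room 4: eliminating its period and room leaves {red, blue}.
Period 4, room 5: eliminating its period and room leaves {gold, teal}.
Enumerating the assignments across these blanks that avoid any period or room repeat gives 3 completions.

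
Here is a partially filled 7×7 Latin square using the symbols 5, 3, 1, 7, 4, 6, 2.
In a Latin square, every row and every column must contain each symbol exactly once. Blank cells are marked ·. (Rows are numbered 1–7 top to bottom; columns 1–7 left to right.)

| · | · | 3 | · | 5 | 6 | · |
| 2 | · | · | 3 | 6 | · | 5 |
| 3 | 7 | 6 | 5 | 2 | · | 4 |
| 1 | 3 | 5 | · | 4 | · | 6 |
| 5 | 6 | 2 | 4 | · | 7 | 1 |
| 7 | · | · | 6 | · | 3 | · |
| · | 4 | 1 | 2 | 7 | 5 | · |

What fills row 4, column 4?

7

Row 4 already has {5, 3, 1, 4, 6} and column 4 already has {5, 3, 4, 6, 2}, so row 4, column 4 must be 7.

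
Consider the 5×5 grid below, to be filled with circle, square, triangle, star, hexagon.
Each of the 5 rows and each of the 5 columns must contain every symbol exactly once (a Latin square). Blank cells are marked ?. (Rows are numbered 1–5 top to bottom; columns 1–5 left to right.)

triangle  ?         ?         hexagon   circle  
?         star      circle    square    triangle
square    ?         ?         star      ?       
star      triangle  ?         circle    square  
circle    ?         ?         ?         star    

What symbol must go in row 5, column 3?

square

Row 1, column 2: row 1 has {circle, triangle, hexagon} and column 2 has {triangle, star}, leaving only square.
Row 1, column 3: row 1 has {circle, square, triangle, hexagon} and column 3 has {circle}, leaving only star.
Row 2, column 1: row 2 has {circle, square, triangle, star} and column 1 has {circle, square, triangle, star}, leaving only hexagon.
Row 3, column 5: row 3 has {square, star} and column 5 has {circle, square, triangle, star}, leaving only hexagon.
Row 3, column 2: row 3 has {square, star, hexagon} and column 2 has {square, triangle, star}, leaving only circle.
Row 3, column 3: row 3 has {circle, square, star, hexagon} and column 3 has {circle, star}, leaving only triangle.
Row 4, column 3: row 4 has {circle, square, triangle, star} and column 3 has {circle, triangle, star}, leaving only hexagon.
Row 5 already has {circle, star} and column 3 already has {circle, triangle, star, hexagon}, so row 5, column 3 must be square.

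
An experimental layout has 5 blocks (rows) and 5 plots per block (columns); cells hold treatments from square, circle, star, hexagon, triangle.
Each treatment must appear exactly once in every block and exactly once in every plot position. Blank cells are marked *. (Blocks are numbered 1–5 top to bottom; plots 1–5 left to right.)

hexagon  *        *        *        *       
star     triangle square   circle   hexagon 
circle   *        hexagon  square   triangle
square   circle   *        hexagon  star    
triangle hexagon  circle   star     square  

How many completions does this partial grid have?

1

Block 1, plot 2: eliminating its block and plot leaves {square, star}.
Block 1, plot 3: eliminating its block and plot leaves {star, triangle}.
Block 1, plot 4: eliminating its block and plot leaves {triangle}.
Block 1, plot 5: eliminating its block and plot leaves {circle}.
Block 3, plot 2: eliminating its block and plot leaves {star}.
Block 4, plot 3: eliminating its block and plot leaves {triangle}.
Only one assignment across all blanks avoids any block or plot repeat, giving 1 completion.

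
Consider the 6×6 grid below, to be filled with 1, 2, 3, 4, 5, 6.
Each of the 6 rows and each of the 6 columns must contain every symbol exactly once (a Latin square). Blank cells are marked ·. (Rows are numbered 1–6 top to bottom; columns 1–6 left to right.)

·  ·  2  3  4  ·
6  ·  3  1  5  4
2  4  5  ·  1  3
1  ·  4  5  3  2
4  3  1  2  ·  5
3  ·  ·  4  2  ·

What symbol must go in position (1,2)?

Row 1, column 1: row 1 has {2, 3, 4} and column 1 has {1, 2, 3, 4, 6}, leaving only 5.
Row 2, column 2: row 2 has {1, 3, 4, 5, 6} and column 2 has {3, 4}, leaving only 2.
Row 3, column 4: row 3 has {1, 2, 3, 4, 5} and column 4 has {1, 2, 3, 4, 5}, leaving only 6.
Row 4, column 2: row 4 has {1, 2, 3, 4, 5} and column 2 has {2, 3, 4}, leaving only 6.
Row 1 already has {2, 3, 4, 5} and column 2 already has {2, 3, 4, 6}, so row 1, column 2 must be 1.

1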